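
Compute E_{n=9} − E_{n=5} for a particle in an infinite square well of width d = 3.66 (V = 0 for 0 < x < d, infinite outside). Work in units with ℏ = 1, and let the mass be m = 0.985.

ΔE = 20.9

E_n = n²π²ℏ²/(2md²), so ΔE = (9² − 5²) π²ℏ²/(2md²).
ΔE = 56 × π² / (2 × 0.985 × 3.66²) = 20.94.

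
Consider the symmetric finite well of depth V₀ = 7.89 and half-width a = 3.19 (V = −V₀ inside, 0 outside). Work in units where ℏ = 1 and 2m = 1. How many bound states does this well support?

Define the well-strength parameter z₀ = (a/ℏ)√(2mV₀) = 3.19 × √(2·0.5·7.89) = 8.960.
The even/odd transcendental equations gain one root per π/2 in z₀, giving N = 1 + ⌊2z₀/π⌋ = 1 + ⌊5.704⌋ = 6.

N = 6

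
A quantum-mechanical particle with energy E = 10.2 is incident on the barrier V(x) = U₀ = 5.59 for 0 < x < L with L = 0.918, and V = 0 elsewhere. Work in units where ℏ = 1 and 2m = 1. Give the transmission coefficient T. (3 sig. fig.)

T = 0.876

E > U₀: inside the barrier k₂ = √(2m(E − U₀))/ℏ = 2.147, k₂L = 1.971.
T = [1 + U₀² sin²(k₂L) / (4E(E − U₀))]⁻¹ = 1/1.141 = 0.876.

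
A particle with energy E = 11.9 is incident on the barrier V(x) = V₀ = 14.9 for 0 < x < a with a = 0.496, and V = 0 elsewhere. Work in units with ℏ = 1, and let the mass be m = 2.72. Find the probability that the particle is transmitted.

T = 0.0463

Since E < V₀ the interior solution is evanescent with decay constant κ = √(2m(V₀ − E))/ℏ = 4.040.
κa = 2.004, sinh(κa) = 3.641.
Matching ψ, ψ′ at both faces gives T = [1 + V₀² sinh²(κa) / (4E(V₀ − E))]⁻¹ = 1/21.61 = 0.0463.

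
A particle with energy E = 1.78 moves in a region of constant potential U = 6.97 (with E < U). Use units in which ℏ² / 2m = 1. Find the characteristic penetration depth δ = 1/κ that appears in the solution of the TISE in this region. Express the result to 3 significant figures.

δ = 0.439

Since E < U the TISE in this region is ψ'' = κ²ψ with κ = √(2m(U − E))/ℏ.
κ = √(2 × 0.5 × 5.19) = 2.278. The penetration depth is δ = 1/κ = 0.439.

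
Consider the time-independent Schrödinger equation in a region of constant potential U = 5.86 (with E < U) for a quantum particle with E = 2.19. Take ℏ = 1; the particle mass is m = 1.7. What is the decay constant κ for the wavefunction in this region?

Since E < U the TISE in this region is ψ'' = κ²ψ with κ = √(2m(U − E))/ℏ.
κ = √(2 × 1.7 × 3.67) = 3.532.

κ = 3.53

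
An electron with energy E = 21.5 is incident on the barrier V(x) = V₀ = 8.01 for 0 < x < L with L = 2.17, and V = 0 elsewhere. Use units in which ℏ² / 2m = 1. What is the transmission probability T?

E > V₀: inside the barrier k₂ = √(2m(E − V₀))/ℏ = 3.673, k₂L = 7.970.
T = [1 + V₀² sin²(k₂L) / (4E(E − V₀))]⁻¹ = 1/1.055 = 0.948.

T = 0.948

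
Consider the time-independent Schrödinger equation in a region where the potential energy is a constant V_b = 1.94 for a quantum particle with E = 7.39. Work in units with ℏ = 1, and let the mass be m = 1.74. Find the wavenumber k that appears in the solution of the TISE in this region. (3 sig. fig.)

k = 4.35

With E > V_b the solution is oscillatory, ψ ∝ e^{±ikx} with k = √(2m(E − V_b))/ℏ.
k = √(2 × 1.74 × 5.45) = 4.355.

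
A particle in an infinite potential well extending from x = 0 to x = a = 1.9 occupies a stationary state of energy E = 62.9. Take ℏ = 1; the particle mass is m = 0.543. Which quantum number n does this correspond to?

n = 5

From E_n = n²π²ℏ²/(2ma²) invert to n = √(2ma²E)/(πℏ).
n = (1.9/π) × √(2 × 0.543 × 62.9) = 4.999 → n = 5.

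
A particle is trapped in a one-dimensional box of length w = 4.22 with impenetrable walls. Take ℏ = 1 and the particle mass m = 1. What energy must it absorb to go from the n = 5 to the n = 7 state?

ΔE = 6.65

E_n = n²π²ℏ²/(2mw²), so ΔE = (7² − 5²) π²ℏ²/(2mw²).
ΔE = 24 × π² / (2 × 1 × 4.22²) = 6.651.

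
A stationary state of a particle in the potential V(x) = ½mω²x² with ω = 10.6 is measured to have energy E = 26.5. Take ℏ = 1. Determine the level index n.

Invert E_n = (n + ½)ℏω: n = E/ℏω − ½ = 2.000, so n = 2.

n = 2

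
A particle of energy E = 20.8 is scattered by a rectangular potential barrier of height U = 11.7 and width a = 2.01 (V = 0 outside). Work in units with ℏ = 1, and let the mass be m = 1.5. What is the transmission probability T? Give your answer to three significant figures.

T = 0.877

E > U: inside the barrier k₂ = √(2m(E − U))/ℏ = 5.225, k₂a = 10.50.
T = [1 + U² sin²(k₂a) / (4E(E − U))]⁻¹ = 1/1.140 = 0.877.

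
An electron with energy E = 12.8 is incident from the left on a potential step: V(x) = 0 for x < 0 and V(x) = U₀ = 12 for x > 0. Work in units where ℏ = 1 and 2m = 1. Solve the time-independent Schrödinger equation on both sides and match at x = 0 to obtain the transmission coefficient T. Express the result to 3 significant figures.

T = 0.640

On each side the TISE gives plane waves with k = √(2m(E − V))/ℏ: k₁ = √(2·½·12.8) = 3.578, k₂ = √(2·½·0.8) = 0.8944.
Matching ψ and ψ′ at x = 0 gives r = (k₁ − k₂)/(k₁ + k₂), so R = r² = 0.3600 and T = 1 − R = 0.6400.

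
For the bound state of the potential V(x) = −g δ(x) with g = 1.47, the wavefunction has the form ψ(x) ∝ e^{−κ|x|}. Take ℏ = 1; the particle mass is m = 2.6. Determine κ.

Integrate −(ℏ²/2m)ψ'' − gδ(x)ψ = Eψ from −ε to +ε: the ψ'' term gives ψ'(0⁺) − ψ'(0⁻) and the δ term gives −(2mg/ℏ²)ψ(0).
With ψ ∝ e^{−κ|x|} this yields −2κ = −2mg/ℏ², so κ = mg/ℏ² = 3.822.

κ = 3.82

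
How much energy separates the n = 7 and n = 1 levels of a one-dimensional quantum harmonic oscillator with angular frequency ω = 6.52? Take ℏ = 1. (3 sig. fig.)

E_n = ℏω(n + ½), so ΔE = (7 − 1) ℏω = 6 × 6.52 = 39.12.

ΔE = 39.1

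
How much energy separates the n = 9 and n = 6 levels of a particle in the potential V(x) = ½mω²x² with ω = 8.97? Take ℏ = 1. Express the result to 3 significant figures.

E_n = ℏω(n + ½), so ΔE = (9 − 6) ℏω = 3 × 8.97 = 26.91.

ΔE = 26.9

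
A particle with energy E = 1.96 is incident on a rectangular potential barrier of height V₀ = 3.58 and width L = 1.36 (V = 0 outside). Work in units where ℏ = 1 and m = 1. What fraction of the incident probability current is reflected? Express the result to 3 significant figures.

R = 0.971

Since E < V₀ the interior solution is evanescent with decay constant κ = √(2m(V₀ − E))/ℏ = 1.800.
κL = 2.448, sinh(κL) = 5.739.
Matching ψ, ψ′ at both faces gives T = [1 + V₀² sinh²(κL) / (4E(V₀ − E))]⁻¹ = 1/34.24 = 0.0292.
R = 1 − T = 0.971.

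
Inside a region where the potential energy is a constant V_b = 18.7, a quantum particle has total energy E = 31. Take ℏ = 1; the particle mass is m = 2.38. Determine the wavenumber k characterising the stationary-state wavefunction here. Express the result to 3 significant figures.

With E > V_b the solution is oscillatory, ψ ∝ e^{±ikx} with k = √(2m(E − V_b))/ℏ.
k = √(2 × 2.38 × 12.3) = 7.652.

k = 7.65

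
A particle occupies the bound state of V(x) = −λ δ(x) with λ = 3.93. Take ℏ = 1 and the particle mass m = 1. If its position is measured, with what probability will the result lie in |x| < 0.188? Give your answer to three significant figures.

P = 0.772

The normalised bound state is ψ = √κ e^{−κ|x|} with κ = mλ/ℏ² = 3.930.
P(|x| < d) = ∫_{−d}^{d} κ e^{−2κ|x|} dx = 1 − e^{−2κd} = 1 − e^{−1.478} = 0.7718.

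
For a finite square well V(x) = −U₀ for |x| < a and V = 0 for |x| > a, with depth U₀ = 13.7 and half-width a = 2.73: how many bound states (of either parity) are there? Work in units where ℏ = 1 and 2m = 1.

The dimensionless depth is z₀ = a√(2mU₀)/ℏ = 2.73 × √(13.70) = 10.10.
A new bound state (alternating even/odd) appears each time z₀ passes a multiple of π/2, so N = ⌊2z₀/π⌋ + 1 = ⌊6.433⌋ + 1 = 7.

N = 7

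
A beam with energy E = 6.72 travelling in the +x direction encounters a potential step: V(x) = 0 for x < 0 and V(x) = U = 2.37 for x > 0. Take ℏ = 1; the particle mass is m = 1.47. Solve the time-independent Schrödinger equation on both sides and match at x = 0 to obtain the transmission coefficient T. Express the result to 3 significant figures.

The wavenumbers are k₁ = √(2mE)/ℏ = 4.445 on the left and k₂ = √(2m(E − U))/ℏ = 3.576 on the right.
Matching ψ and ψ′ at x = 0 gives r = (k₁ − k₂)/(k₁ + k₂), so R = r² = 0.01173 and T = 1 − R = 0.9883.

T = 0.988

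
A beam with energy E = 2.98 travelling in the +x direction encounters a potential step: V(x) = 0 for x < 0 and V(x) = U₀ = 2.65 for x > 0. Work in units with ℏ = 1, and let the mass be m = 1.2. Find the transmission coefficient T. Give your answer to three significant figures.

T = 0.749

On each side the TISE gives plane waves with k = √(2m(E − V))/ℏ: k₁ = √(2·1.2·2.98) = 2.674, k₂ = √(2·1.2·0.33) = 0.8899.
Continuity of ψ and ψ′ at the step yields the reflection amplitude r = (k₁ − k₂)/(k₁ + k₂) = 0.5006; thus R = |r|² = 0.2506, T = 0.7494.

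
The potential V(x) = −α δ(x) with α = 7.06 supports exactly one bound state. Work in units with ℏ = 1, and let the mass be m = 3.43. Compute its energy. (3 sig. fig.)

For x ≠ 0 the bound state is ψ ∝ e^{−κ|x|}; integrating the TISE across the delta gives the cusp condition 2κ = 2mα/ℏ², so κ = 24.22.
Then E = −ℏ²κ²/(2m) = −mα²/(2ℏ²) = -85.48.

E = -85.5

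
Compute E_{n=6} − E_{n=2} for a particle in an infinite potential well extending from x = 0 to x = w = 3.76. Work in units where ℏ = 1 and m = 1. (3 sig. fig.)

ΔE = 11.2

E_n = n²π²ℏ²/(2mw²), so ΔE = (6² − 2²) π²ℏ²/(2mw²).
ΔE = 32 × π² / (2 × 1 × 3.76²) = 11.17.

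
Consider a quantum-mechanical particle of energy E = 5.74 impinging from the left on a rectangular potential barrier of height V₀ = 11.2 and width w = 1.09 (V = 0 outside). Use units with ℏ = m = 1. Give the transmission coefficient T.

E < V₀: inside the barrier ψ ∝ e^{±κx} with κ = √(2m(V₀ − E))/ℏ = 3.305.
κw = 3.602, sinh(κw) = 18.32.
Matching ψ, ψ′ at both faces gives T = [1 + V₀² sinh²(κw) / (4E(V₀ − E))]⁻¹ = 1/336.9 = 0.00297.

T = 0.00297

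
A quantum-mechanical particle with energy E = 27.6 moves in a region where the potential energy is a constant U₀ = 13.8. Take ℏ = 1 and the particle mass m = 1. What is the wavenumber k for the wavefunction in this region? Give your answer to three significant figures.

With E > U₀ the solution is oscillatory, ψ ∝ e^{±ikx} with k = √(2m(E − U₀))/ℏ.
k = √(2 × 1 × 13.8) = 5.254.

k = 5.25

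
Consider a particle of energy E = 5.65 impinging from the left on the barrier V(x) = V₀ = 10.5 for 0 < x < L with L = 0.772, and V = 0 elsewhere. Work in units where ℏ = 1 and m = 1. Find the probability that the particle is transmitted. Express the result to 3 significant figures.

T = 0.0319

Since E < V₀ the interior solution is evanescent with decay constant κ = √(2m(V₀ − E))/ℏ = 3.114.
κL = 2.404, sinh(κL) = 5.491.
Matching ψ, ψ′ at both faces gives T = [1 + V₀² sinh²(κL) / (4E(V₀ − E))]⁻¹ = 1/31.32 = 0.0319.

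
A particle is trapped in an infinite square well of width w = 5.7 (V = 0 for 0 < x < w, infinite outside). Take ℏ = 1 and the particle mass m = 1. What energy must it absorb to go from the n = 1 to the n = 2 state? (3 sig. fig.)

E_n = n²π²ℏ²/(2mw²), so ΔE = (2² − 1²) π²ℏ²/(2mw²).
ΔE = 3 × π² / (2 × 1 × 5.7²) = 0.4557.

ΔE = 0.456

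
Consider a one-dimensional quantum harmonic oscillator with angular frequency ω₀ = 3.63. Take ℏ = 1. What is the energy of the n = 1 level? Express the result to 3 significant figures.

E = 5.45

Using E_n = (n + ½)ℏω₀: E_1 = 1.5 × 3.63 = 5.445.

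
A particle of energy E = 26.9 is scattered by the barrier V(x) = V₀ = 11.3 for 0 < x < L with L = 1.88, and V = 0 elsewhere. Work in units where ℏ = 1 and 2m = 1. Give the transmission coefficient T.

T = 0.941

E > V₀: inside the barrier k₂ = √(2m(E − V₀))/ℏ = 3.950, k₂L = 7.425.
Matching at both interfaces gives T⁻¹ = 1 + V₀² sin²(k₂L) / [4E(E − V₀)] = 1.063, hence T = 0.941.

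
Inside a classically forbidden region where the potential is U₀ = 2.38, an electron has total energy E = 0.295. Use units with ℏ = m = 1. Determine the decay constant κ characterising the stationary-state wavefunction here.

Since E < U₀ the TISE in this region is ψ'' = κ²ψ with κ = √(2m(U₀ − E))/ℏ.
κ = √(2 × 1 × 2.085) = 2.042.

κ = 2.04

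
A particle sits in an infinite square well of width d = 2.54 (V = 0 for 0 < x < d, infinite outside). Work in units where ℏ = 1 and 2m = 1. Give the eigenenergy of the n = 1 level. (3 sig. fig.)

The infinite-well eigenfunctions ψ_n = √(2/d) sin(nπx/d) vanish at both walls, giving E_n = n²π²ℏ²/(2md²).
E_1 = 1² × π² / (2 × 0.5 × 2.54²) = 1.530.

E = 1.53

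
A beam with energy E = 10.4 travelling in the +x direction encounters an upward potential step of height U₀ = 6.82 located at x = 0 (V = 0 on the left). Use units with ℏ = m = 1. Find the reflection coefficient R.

The wavenumbers are k₁ = √(2mE)/ℏ = 4.561 on the left and k₂ = √(2m(E − U₀))/ℏ = 2.676 on the right.
Matching ψ and ψ′ at x = 0 gives r = (k₁ − k₂)/(k₁ + k₂), so R = r² = 0.06784 and T = 1 − R = 0.9322.

R = 0.0678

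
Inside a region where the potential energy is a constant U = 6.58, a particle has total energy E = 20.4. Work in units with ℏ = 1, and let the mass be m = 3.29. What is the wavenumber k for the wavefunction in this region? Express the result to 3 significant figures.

With E > U the solution is oscillatory, ψ ∝ e^{±ikx} with k = √(2m(E − U))/ℏ.
k = √(2 × 3.29 × 13.82) = 9.536.

k = 9.54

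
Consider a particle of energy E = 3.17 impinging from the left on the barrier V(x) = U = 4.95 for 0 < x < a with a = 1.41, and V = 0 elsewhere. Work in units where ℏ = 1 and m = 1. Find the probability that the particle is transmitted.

T = 0.0179

Since E < U the interior solution is evanescent with decay constant κ = √(2m(U − E))/ℏ = 1.887.
κa = 2.660, sinh(κa) = 7.116.
The exact tunnelling result is T⁻¹ = 1 + U² sinh²(κa) / [4E(U − E)] = 55.97, so T = 0.0179.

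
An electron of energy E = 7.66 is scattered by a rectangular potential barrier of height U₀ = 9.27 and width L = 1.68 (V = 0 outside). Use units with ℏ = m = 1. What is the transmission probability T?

T = 0.00552

Since E < U₀ the interior solution is evanescent with decay constant κ = √(2m(U₀ − E))/ℏ = 1.794.
κL = 3.015, sinh(κL) = 10.17.
The exact tunnelling result is T⁻¹ = 1 + U₀² sinh²(κL) / [4E(U₀ − E)] = 181.0, so T = 0.00552.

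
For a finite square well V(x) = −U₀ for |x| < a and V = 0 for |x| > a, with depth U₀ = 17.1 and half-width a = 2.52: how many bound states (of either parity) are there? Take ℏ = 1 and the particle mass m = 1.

N = 10

Define the well-strength parameter z₀ = (a/ℏ)√(2mU₀) = 2.52 × √(2·1·17.1) = 14.74.
The even/odd transcendental equations gain one root per π/2 in z₀, giving N = 1 + ⌊2z₀/π⌋ = 1 + ⌊9.382⌋ = 10.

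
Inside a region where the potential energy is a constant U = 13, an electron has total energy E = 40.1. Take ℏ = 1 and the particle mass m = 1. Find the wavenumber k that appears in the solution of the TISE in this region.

k = 7.36

With E > U the solution is oscillatory, ψ ∝ e^{±ikx} with k = √(2m(E − U))/ℏ.
k = √(2 × 1 × 27.1) = 7.362.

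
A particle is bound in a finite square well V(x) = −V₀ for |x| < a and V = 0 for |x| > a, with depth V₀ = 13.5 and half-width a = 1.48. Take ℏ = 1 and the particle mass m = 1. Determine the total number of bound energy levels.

N = 5

Define the well-strength parameter z₀ = (a/ℏ)√(2mV₀) = 1.48 × √(2·1·13.5) = 7.690.
The even/odd transcendental equations gain one root per π/2 in z₀, giving N = 1 + ⌊2z₀/π⌋ = 1 + ⌊4.896⌋ = 5.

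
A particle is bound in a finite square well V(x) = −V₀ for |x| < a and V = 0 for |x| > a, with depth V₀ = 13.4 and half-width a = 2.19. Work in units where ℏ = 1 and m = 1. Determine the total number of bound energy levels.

N = 8

Define the well-strength parameter z₀ = (a/ℏ)√(2mV₀) = 2.19 × √(2·1·13.4) = 11.34.
A new bound state (alternating even/odd) appears each time z₀ passes a multiple of π/2, so N = ⌊2z₀/π⌋ + 1 = ⌊7.218⌋ + 1 = 8.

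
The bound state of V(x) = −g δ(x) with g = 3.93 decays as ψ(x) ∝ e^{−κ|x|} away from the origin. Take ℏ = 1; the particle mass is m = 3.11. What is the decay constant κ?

κ = 12.2

Integrating the TISE across x = 0 gives the cusp condition ψ'(0⁺) − ψ'(0⁻) = −(2mg/ℏ²)ψ(0).
With ψ ∝ e^{−κ|x|} this yields −2κ = −2mg/ℏ², so κ = mg/ℏ² = 12.22.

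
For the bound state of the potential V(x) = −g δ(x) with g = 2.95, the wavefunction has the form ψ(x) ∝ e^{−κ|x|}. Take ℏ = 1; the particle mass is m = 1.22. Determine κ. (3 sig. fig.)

Integrate −(ℏ²/2m)ψ'' − gδ(x)ψ = Eψ from −ε to +ε: the ψ'' term gives ψ'(0⁺) − ψ'(0⁻) and the δ term gives −(2mg/ℏ²)ψ(0).
With ψ ∝ e^{−κ|x|} this yields −2κ = −2mg/ℏ², so κ = mg/ℏ² = 3.599.

κ = 3.60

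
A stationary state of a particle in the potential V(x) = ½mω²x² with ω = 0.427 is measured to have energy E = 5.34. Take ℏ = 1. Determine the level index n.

E_n = ℏω(n + ½) ⇒ n = E/(ℏω) − ½ = 5.34/0.427 − 0.5 = 12.006 → n = 12.

n = 12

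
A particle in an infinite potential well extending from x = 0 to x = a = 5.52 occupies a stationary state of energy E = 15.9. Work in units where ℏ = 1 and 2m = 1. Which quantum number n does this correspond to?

n = 7

For an infinite well E_n = n²π²ℏ²/(2ma²), so n = (a/πℏ)√(2mE).
n = (5.52/π) × √(2 × 0.5 × 15.9) = 7.006 → n = 7.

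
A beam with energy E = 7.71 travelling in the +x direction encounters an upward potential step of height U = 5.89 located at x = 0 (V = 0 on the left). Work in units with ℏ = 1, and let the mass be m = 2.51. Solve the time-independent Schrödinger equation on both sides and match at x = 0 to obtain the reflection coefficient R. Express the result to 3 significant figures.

On each side the TISE gives plane waves with k = √(2m(E − V))/ℏ: k₁ = √(2·2.51·7.71) = 6.221, k₂ = √(2·2.51·1.82) = 3.023.
Continuity of ψ and ψ′ at the step yields the reflection amplitude r = (k₁ − k₂)/(k₁ + k₂) = 0.3460; thus R = |r|² = 0.1197, T = 0.8803.

R = 0.120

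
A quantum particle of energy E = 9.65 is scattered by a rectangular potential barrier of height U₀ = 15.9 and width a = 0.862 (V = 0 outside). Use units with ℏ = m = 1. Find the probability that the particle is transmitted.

Since E < U₀ the interior solution is evanescent with decay constant κ = √(2m(U₀ − E))/ℏ = 3.536.
κa = 3.048, sinh(κa) = 10.51.
The exact tunnelling result is T⁻¹ = 1 + U₀² sinh²(κa) / [4E(U₀ − E)] = 116.7, so T = 0.00857.

T = 0.00857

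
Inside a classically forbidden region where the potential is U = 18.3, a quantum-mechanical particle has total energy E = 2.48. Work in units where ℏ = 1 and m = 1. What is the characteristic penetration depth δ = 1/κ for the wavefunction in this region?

Since E < U the TISE in this region is ψ'' = κ²ψ with κ = √(2m(U − E))/ℏ.
κ = √(2 × 1 × 15.82) = 5.625. The penetration depth is δ = 1/κ = 0.178.

δ = 0.178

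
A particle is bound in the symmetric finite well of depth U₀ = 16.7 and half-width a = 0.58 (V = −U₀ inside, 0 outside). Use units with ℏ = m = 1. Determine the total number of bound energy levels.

The dimensionless depth is z₀ = a√(2mU₀)/ℏ = 0.58 × √(33.40) = 3.352.
The even/odd transcendental equations gain one root per π/2 in z₀, giving N = 1 + ⌊2z₀/π⌋ = 1 + ⌊2.134⌋ = 3.

N = 3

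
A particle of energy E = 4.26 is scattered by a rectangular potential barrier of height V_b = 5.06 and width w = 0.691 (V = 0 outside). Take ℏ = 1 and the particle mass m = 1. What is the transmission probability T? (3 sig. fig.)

E < V_b: inside the barrier ψ ∝ e^{±κx} with κ = √(2m(V_b − E))/ℏ = 1.265.
κw = 0.8741, sinh(κw) = 0.9897.
The exact tunnelling result is T⁻¹ = 1 + V_b² sinh²(κw) / [4E(V_b − E)] = 2.840, so T = 0.352.

T = 0.352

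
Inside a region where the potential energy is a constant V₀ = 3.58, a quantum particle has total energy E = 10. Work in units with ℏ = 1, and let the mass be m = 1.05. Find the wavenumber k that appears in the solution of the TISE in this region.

With E > V₀ the solution is oscillatory, ψ ∝ e^{±ikx} with k = √(2m(E − V₀))/ℏ.
k = √(2 × 1.05 × 6.42) = 3.672.

k = 3.67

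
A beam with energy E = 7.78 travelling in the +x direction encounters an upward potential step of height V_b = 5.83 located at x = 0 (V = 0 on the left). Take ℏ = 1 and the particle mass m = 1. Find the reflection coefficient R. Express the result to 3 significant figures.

On each side the TISE gives plane waves with k = √(2m(E − V))/ℏ: k₁ = √(2·1·7.78) = 3.945, k₂ = √(2·1·1.95) = 1.975.
Continuity of ψ and ψ′ at the step yields the reflection amplitude r = (k₁ − k₂)/(k₁ + k₂) = 0.3328; thus R = |r|² = 0.1107, T = 0.8893.

R = 0.111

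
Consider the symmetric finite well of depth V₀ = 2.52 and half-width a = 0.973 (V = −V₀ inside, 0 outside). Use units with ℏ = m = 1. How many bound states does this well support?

N = 2

Define the well-strength parameter z₀ = (a/ℏ)√(2mV₀) = 0.973 × √(2·1·2.52) = 2.184.
The even/odd transcendental equations gain one root per π/2 in z₀, giving N = 1 + ⌊2z₀/π⌋ = 1 + ⌊1.391⌋ = 2.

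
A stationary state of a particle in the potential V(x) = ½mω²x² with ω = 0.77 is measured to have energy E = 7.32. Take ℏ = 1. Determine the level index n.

n = 9

Invert E_n = (n + ½)ℏω: n = E/ℏω − ½ = 9.006, so n = 9.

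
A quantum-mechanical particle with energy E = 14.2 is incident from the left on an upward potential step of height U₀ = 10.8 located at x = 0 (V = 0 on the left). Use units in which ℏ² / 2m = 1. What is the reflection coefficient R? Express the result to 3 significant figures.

The wavenumbers are k₁ = √(2mE)/ℏ = 3.768 on the left and k₂ = √(2m(E − U₀))/ℏ = 1.844 on the right.
Continuity of ψ and ψ′ at the step yields the reflection amplitude r = (k₁ − k₂)/(k₁ + k₂) = 0.3429; thus R = |r|² = 0.1176, T = 0.8824.

R = 0.118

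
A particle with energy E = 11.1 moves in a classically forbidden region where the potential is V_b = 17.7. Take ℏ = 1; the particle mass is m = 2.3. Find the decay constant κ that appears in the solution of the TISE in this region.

Since E < V_b the TISE in this region is ψ'' = κ²ψ with κ = √(2m(V_b − E))/ℏ.
κ = √(2 × 2.3 × 6.6) = 5.510.

κ = 5.51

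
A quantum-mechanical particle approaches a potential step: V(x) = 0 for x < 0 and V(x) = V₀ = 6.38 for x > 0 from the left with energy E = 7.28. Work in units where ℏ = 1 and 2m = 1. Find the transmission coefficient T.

On each side the TISE gives plane waves with k = √(2m(E − V))/ℏ: k₁ = √(2·½·7.28) = 2.698, k₂ = √(2·½·0.9) = 0.9487.
Continuity of ψ and ψ′ at the step yields the reflection amplitude r = (k₁ − k₂)/(k₁ + k₂) = 0.4797; thus R = |r|² = 0.2301, T = 0.7699.

T = 0.770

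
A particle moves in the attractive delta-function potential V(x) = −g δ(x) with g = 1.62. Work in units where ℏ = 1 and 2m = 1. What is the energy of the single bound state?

For x ≠ 0 the bound state is ψ ∝ e^{−κ|x|}; integrating the TISE across the delta gives the cusp condition 2κ = 2mg/ℏ², so κ = 0.8100.
Then E = −ℏ²κ²/(2m) = −mg²/(2ℏ²) = -0.6561.

E = -0.656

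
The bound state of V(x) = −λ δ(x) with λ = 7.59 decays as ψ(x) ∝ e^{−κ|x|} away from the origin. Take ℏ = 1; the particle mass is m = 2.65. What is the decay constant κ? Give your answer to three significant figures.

κ = 20.1

Integrate −(ℏ²/2m)ψ'' − λδ(x)ψ = Eψ from −ε to +ε: the ψ'' term gives ψ'(0⁺) − ψ'(0⁻) and the δ term gives −(2mλ/ℏ²)ψ(0).
With ψ ∝ e^{−κ|x|} this yields −2κ = −2mλ/ℏ², so κ = mλ/ℏ² = 20.11.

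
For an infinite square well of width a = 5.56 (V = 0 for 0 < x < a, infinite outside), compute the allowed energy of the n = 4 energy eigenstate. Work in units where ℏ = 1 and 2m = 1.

E = 5.11

The infinite-well eigenfunctions ψ_n = √(2/a) sin(nπx/a) vanish at both walls, giving E_n = n²π²ℏ²/(2ma²).
E_4 = 4² × π² / (2 × 0.5 × 5.56²) = 5.108.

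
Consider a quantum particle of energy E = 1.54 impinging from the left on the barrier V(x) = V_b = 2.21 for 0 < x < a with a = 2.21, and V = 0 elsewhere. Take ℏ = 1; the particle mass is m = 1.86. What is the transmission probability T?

E < V_b: inside the barrier ψ ∝ e^{±κx} with κ = √(2m(V_b − E))/ℏ = 1.579.
κa = 3.489, sinh(κa) = 16.36.
The exact tunnelling result is T⁻¹ = 1 + V_b² sinh²(κa) / [4E(V_b − E)] = 317.8, so T = 0.00315.

T = 0.00315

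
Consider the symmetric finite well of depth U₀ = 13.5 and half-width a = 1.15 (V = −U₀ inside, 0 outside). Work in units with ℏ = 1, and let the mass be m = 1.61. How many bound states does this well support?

N = 5

Define the well-strength parameter z₀ = (a/ℏ)√(2mU₀) = 1.15 × √(2·1.61·13.5) = 7.582.
The even/odd transcendental equations gain one root per π/2 in z₀, giving N = 1 + ⌊2z₀/π⌋ = 1 + ⌊4.827⌋ = 5.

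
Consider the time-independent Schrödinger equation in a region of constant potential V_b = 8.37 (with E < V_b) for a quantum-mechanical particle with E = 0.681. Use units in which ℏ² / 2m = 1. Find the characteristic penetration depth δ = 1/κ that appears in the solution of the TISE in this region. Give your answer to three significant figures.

δ = 0.361

Since E < V_b the TISE in this region is ψ'' = κ²ψ with κ = √(2m(V_b − E))/ℏ.
κ = √(2 × 0.5 × 7.689) = 2.773. The penetration depth is δ = 1/κ = 0.361.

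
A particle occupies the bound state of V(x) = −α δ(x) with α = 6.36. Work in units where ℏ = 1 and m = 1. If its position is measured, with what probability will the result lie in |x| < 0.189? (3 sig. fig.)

P = 0.910

The normalised bound state is ψ = √κ e^{−κ|x|} with κ = mα/ℏ² = 6.360.
P(|x| < d) = ∫_{−d}^{d} κ e^{−2κ|x|} dx = 1 − e^{−2κd} = 1 − e^{−2.404} = 0.9097.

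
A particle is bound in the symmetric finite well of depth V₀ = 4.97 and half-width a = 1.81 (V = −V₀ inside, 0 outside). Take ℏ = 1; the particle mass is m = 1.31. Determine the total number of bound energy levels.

Define the well-strength parameter z₀ = (a/ℏ)√(2mV₀) = 1.81 × √(2·1.31·4.97) = 6.531.
The even/odd transcendental equations gain one root per π/2 in z₀, giving N = 1 + ⌊2z₀/π⌋ = 1 + ⌊4.158⌋ = 5.

N = 5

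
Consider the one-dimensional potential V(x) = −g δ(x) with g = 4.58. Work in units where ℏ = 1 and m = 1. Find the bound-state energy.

E = -10.5

For x ≠ 0 the bound state is ψ ∝ e^{−κ|x|}; integrating the TISE across the delta gives the cusp condition 2κ = 2mg/ℏ², so κ = 4.580.
Then E = −ℏ²κ²/(2m) = −mg²/(2ℏ²) = -10.49.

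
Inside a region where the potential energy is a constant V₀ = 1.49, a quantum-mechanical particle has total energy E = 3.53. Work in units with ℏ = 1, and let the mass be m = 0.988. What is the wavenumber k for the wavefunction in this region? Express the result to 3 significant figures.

With E > V₀ the solution is oscillatory, ψ ∝ e^{±ikx} with k = √(2m(E − V₀))/ℏ.
k = √(2 × 0.988 × 2.04) = 2.008.

k = 2.01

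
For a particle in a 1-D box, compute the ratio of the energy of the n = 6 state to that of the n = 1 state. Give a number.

36

E_n = n²π²ℏ²/(2mL²) so the ratio is n₂²/n₁² = 36/1 = 36.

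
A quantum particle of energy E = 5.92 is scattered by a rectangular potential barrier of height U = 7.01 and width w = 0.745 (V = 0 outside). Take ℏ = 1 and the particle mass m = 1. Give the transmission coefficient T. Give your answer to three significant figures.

T = 0.227

E < U: inside the barrier ψ ∝ e^{±κx} with κ = √(2m(U − E))/ℏ = 1.476.
κw = 1.100, sinh(κw) = 1.336.
Matching ψ, ψ′ at both faces gives T = [1 + U² sinh²(κw) / (4E(U − E))]⁻¹ = 1/4.396 = 0.227.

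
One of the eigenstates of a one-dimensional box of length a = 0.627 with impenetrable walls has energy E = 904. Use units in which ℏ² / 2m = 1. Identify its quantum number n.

n = 6

From E_n = n²π²ℏ²/(2ma²) invert to n = √(2ma²E)/(πℏ).
n = (0.627/π) × √(2 × 0.5 × 904) = 6.001 → n = 6.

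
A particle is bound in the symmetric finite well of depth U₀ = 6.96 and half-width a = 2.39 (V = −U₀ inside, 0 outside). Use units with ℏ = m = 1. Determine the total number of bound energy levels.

N = 6

Define the well-strength parameter z₀ = (a/ℏ)√(2mU₀) = 2.39 × √(2·1·6.96) = 8.917.
A new bound state (alternating even/odd) appears each time z₀ passes a multiple of π/2, so N = ⌊2z₀/π⌋ + 1 = ⌊5.677⌋ + 1 = 6.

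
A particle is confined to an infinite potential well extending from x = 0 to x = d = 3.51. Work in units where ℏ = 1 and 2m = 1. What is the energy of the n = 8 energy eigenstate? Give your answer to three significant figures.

Requiring ψ(0) = ψ(d) = 0 quantises k = nπ/d, hence E_n = ℏ²k²/2m = n²π²ℏ²/(2md²).
E_8 = 8² × π² / (2 × 0.5 × 3.51²) = 51.27.

E = 51.3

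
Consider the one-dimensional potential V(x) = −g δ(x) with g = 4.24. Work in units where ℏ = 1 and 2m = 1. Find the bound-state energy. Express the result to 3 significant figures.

For x ≠ 0 the bound state is ψ ∝ e^{−κ|x|}; integrating the TISE across the delta gives the cusp condition 2κ = 2mg/ℏ², so κ = 2.120.
Then E = −ℏ²κ²/(2m) = −mg²/(2ℏ²) = -4.494.

E = -4.49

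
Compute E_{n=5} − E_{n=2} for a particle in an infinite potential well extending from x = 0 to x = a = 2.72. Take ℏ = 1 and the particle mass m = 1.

E_n = n²π²ℏ²/(2ma²), so ΔE = (5² − 2²) π²ℏ²/(2ma²).
ΔE = 21 × π² / (2 × 1 × 2.72²) = 14.01.

ΔE = 14.0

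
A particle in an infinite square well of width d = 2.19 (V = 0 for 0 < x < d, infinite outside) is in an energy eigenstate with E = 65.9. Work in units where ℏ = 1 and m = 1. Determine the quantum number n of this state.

For an infinite well E_n = n²π²ℏ²/(2md²), so n = (d/πℏ)√(2mE).
n = (2.19/π) × √(2 × 1 × 65.9) = 8.003 → n = 8.

n = 8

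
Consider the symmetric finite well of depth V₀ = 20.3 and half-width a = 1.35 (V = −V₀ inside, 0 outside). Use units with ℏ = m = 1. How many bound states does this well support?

N = 6

Define the well-strength parameter z₀ = (a/ℏ)√(2mV₀) = 1.35 × √(2·1·20.3) = 8.602.
A new bound state (alternating even/odd) appears each time z₀ passes a multiple of π/2, so N = ⌊2z₀/π⌋ + 1 = ⌊5.476⌋ + 1 = 6.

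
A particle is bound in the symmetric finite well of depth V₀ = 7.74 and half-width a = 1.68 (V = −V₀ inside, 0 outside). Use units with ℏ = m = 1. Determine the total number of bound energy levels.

N = 5

Define the well-strength parameter z₀ = (a/ℏ)√(2mV₀) = 1.68 × √(2·1·7.74) = 6.610.
The even/odd transcendental equations gain one root per π/2 in z₀, giving N = 1 + ⌊2z₀/π⌋ = 1 + ⌊4.208⌋ = 5.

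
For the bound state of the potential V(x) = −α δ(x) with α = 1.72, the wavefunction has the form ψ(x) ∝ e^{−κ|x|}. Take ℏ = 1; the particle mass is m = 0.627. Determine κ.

κ = 1.08

Integrating the TISE across x = 0 gives the cusp condition ψ'(0⁺) − ψ'(0⁻) = −(2mα/ℏ²)ψ(0).
With ψ ∝ e^{−κ|x|} this yields −2κ = −2mα/ℏ², so κ = mα/ℏ² = 1.078.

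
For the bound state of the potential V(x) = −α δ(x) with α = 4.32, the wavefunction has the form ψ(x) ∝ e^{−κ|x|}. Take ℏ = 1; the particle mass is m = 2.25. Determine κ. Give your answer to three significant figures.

κ = 9.72

Integrate −(ℏ²/2m)ψ'' − αδ(x)ψ = Eψ from −ε to +ε: the ψ'' term gives ψ'(0⁺) − ψ'(0⁻) and the δ term gives −(2mα/ℏ²)ψ(0).
With ψ ∝ e^{−κ|x|} this yields −2κ = −2mα/ℏ², so κ = mα/ℏ² = 9.720.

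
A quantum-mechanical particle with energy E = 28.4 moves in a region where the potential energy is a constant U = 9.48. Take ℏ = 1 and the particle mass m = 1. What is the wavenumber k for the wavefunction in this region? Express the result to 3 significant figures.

With E > U the solution is oscillatory, ψ ∝ e^{±ikx} with k = √(2m(E − U))/ℏ.
k = √(2 × 1 × 18.92) = 6.151.

k = 6.15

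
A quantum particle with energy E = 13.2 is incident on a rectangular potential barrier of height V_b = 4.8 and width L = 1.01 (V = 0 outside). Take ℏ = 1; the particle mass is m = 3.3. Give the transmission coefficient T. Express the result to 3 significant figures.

T = 0.956

Above the barrier the interior wavenumber is k₂ = √(2m(E − V_b))/ℏ = 7.446, giving phase k₂L = 7.520.
T = [1 + V_b² sin²(k₂L) / (4E(E − V_b))]⁻¹ = 1/1.046 = 0.956.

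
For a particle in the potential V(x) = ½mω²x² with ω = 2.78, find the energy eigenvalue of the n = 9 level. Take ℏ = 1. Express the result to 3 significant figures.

E = 26.4

The oscillator eigenvalues are E_n = ℏω(n + ½), so E_9 = 2.78 × 9.5 = 26.41.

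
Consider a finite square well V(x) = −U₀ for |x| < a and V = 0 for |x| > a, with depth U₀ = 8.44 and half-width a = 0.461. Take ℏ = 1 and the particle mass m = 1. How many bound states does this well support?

The dimensionless depth is z₀ = a√(2mU₀)/ℏ = 0.461 × √(16.88) = 1.894.
The even/odd transcendental equations gain one root per π/2 in z₀, giving N = 1 + ⌊2z₀/π⌋ = 1 + ⌊1.206⌋ = 2.

N = 2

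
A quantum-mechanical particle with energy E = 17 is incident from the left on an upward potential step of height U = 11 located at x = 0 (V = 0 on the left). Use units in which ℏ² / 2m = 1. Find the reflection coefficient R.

R = 0.0648

On each side the TISE gives plane waves with k = √(2m(E − V))/ℏ: k₁ = √(2·½·17) = 4.123, k₂ = √(2·½·6) = 2.449.
Matching ψ and ψ′ at x = 0 gives r = (k₁ − k₂)/(k₁ + k₂), so R = r² = 0.06484 and T = 1 − R = 0.9352.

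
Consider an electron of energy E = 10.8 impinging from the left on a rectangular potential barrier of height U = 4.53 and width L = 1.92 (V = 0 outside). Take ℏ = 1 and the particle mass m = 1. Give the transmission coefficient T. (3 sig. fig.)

T = 0.982

E > U: inside the barrier k₂ = √(2m(E − U))/ℏ = 3.541, k₂L = 6.799.
Matching at both interfaces gives T⁻¹ = 1 + U² sin²(k₂L) / [4E(E − U)] = 1.018, hence T = 0.982.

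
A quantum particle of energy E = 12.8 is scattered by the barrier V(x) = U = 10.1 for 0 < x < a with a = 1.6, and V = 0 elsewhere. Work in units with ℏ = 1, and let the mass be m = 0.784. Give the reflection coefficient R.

R = 0.0163

E > U: inside the barrier k₂ = √(2m(E − U))/ℏ = 2.058, k₂a = 3.292.
Matching at both interfaces gives T⁻¹ = 1 + U² sin²(k₂a) / [4E(E − U)] = 1.017, hence T = 0.984.
R = 1 − T = 0.0163.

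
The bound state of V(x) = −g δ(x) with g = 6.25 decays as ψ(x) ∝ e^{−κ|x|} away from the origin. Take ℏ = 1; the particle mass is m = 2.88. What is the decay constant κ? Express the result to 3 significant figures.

Integrate −(ℏ²/2m)ψ'' − gδ(x)ψ = Eψ from −ε to +ε: the ψ'' term gives ψ'(0⁺) − ψ'(0⁻) and the δ term gives −(2mg/ℏ²)ψ(0).
With ψ ∝ e^{−κ|x|} this yields −2κ = −2mg/ℏ², so κ = mg/ℏ² = 18.00.

κ = 18.0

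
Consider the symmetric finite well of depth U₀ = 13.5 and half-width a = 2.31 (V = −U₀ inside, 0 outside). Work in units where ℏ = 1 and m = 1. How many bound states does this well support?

N = 8

The dimensionless depth is z₀ = a√(2mU₀)/ℏ = 2.31 × √(27.00) = 12.00.
A new bound state (alternating even/odd) appears each time z₀ passes a multiple of π/2, so N = ⌊2z₀/π⌋ + 1 = ⌊7.641⌋ + 1 = 8.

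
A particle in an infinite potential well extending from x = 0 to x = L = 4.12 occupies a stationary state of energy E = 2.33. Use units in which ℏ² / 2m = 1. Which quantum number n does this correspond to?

n = 2

For an infinite well E_n = n²π²ℏ²/(2mL²), so n = (L/πℏ)√(2mE).
n = (4.12/π) × √(2 × 0.5 × 2.33) = 2.002 → n = 2.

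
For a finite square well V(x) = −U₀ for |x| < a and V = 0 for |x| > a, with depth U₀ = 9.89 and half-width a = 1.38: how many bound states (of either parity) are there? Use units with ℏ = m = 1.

N = 4

The dimensionless depth is z₀ = a√(2mU₀)/ℏ = 1.38 × √(19.78) = 6.138.
The even/odd transcendental equations gain one root per π/2 in z₀, giving N = 1 + ⌊2z₀/π⌋ = 1 + ⌊3.907⌋ = 4.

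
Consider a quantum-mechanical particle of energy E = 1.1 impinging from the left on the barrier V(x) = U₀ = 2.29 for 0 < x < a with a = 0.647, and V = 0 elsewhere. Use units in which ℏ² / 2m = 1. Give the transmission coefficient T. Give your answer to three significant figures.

T = 0.630

E < U₀: inside the barrier ψ ∝ e^{±κx} with κ = √(2m(U₀ − E))/ℏ = 1.091.
κa = 0.7058, sinh(κa) = 0.7659.
Matching ψ, ψ′ at both faces gives T = [1 + U₀² sinh²(κa) / (4E(U₀ − E))]⁻¹ = 1/1.587 = 0.630.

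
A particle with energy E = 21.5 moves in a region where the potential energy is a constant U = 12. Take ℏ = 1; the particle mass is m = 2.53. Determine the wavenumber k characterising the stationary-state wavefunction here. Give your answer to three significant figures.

k = 6.93

With E > U the solution is oscillatory, ψ ∝ e^{±ikx} with k = √(2m(E − U))/ℏ.
k = √(2 × 2.53 × 9.5) = 6.933.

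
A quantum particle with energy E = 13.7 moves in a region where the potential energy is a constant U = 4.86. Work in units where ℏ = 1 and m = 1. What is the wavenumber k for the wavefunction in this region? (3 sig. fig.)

With E > U the solution is oscillatory, ψ ∝ e^{±ikx} with k = √(2m(E − U))/ℏ.
k = √(2 × 1 × 8.84) = 4.205.

k = 4.20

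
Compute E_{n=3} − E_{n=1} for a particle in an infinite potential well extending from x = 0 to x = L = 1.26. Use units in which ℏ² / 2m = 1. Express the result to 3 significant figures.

E_n = n²π²ℏ²/(2mL²), so ΔE = (3² − 1²) π²ℏ²/(2mL²).
ΔE = 8 × π² / (2 × 0.5 × 1.26²) = 49.73.

ΔE = 49.7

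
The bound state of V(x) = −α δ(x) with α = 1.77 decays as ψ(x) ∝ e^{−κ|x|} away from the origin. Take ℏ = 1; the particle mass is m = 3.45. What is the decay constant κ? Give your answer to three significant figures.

κ = 6.11

Integrate −(ℏ²/2m)ψ'' − αδ(x)ψ = Eψ from −ε to +ε: the ψ'' term gives ψ'(0⁺) − ψ'(0⁻) and the δ term gives −(2mα/ℏ²)ψ(0).
With ψ ∝ e^{−κ|x|} this yields −2κ = −2mα/ℏ², so κ = mα/ℏ² = 6.107.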